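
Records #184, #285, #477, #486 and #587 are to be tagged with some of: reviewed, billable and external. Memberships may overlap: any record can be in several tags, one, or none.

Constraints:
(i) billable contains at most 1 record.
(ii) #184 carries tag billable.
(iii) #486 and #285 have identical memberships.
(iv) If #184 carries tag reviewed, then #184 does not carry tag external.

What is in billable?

From (ii): #184 ∈ billable.
(i): billable already has 1, so the rest are out.

billable = {#184}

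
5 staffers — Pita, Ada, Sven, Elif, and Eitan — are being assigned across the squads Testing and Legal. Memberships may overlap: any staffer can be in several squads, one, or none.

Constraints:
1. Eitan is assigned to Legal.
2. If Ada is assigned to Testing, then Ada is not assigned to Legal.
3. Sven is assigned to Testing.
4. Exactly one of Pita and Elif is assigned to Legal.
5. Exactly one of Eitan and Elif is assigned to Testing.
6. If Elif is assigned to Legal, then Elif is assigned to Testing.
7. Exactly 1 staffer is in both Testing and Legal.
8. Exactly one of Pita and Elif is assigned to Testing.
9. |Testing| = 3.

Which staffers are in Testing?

Testing = {Ada, Elif, Sven}

From (1): Eitan ∈ Legal.
From (3): Sven ∈ Testing.
Suppose Pita ∈ Testing: no assignment then satisfies all the clues, so Pita ∉ Testing.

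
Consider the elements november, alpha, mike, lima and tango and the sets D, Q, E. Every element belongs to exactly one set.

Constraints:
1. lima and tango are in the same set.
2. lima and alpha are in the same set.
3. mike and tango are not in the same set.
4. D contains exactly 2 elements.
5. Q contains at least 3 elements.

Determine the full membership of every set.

D = {mike, november}; Q = {alpha, lima, tango}; E = {}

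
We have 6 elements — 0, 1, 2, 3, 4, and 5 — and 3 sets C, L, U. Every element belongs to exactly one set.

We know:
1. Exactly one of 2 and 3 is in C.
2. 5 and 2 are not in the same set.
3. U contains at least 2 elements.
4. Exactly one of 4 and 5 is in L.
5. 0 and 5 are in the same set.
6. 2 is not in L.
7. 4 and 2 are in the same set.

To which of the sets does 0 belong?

From (6): 2 ∉ L.
(7): 4 matches 2: 4 ∉ L.
(4) (exactly one): 5 ∈ L.
(5): 0 matches 5: 0 ∉ C.
(5): 0 matches 5: 0 ∈ L.

0: L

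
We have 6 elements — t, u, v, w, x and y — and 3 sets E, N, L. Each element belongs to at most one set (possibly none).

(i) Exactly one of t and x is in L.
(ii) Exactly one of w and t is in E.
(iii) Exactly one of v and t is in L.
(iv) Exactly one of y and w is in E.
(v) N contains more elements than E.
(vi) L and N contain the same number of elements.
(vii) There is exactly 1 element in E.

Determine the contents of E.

E = {w}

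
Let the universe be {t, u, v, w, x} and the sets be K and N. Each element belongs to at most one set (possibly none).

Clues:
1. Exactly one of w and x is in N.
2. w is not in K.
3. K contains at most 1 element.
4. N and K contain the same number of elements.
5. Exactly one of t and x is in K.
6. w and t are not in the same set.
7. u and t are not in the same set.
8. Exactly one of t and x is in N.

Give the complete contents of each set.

K = {t}; N = {x}

From (2): w ∉ K.
Suppose t ∉ K: no assignment then satisfies all the clues, so t ∈ K.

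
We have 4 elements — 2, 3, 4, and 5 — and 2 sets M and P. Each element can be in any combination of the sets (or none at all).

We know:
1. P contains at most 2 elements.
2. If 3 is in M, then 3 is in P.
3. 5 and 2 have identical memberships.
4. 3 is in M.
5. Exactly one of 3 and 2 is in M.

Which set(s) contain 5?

5: none

From (4): 3 ∈ M.
(2): 3 ∈ P.
(5) (exactly one): 2 ∉ M.
(3): 5 matches 2: 5 ∉ M.
Suppose 5 ∈ P: no assignment then satisfies all the clues, so 5 ∉ P.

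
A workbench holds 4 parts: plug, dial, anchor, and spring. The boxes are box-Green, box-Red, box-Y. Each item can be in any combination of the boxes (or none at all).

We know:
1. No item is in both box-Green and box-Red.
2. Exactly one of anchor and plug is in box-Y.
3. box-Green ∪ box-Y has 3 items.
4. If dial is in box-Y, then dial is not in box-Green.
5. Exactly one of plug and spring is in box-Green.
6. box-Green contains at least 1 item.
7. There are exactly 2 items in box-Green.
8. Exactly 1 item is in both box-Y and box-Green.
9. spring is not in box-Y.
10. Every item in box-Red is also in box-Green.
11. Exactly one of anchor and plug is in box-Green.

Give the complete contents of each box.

box-Green = {anchor, spring}; box-Red = {}; box-Y = {anchor, dial}

From (9): spring ∉ box-Y.
Suppose plug ∈ box-Green: no assignment then satisfies all the clues, so plug ∉ box-Green.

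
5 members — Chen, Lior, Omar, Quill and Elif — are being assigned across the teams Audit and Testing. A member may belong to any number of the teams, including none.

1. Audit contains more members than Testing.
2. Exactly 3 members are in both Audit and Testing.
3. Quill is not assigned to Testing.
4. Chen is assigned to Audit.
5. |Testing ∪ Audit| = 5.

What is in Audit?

Audit = {Chen, Elif, Lior, Omar, Quill}

From (3): Quill ∉ Testing.
From (4): Chen ∈ Audit.
Suppose Lior ∉ Audit: no assignment then satisfies all the clues, so Lior ∈ Audit.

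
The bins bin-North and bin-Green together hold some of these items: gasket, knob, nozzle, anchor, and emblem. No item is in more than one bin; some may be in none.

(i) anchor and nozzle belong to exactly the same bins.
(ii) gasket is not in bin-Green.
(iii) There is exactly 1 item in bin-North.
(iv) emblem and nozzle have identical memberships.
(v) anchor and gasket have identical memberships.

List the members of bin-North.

bin-North = {knob}

From (ii): gasket ∉ bin-Green.
(v): anchor matches gasket: anchor ∉ bin-Green.
(i): nozzle matches anchor: nozzle ∉ bin-Green.
(iv): emblem matches nozzle: emblem ∉ bin-Green.
Suppose gasket ∈ bin-North: no assignment then satisfies all the clues, so gasket ∉ bin-North.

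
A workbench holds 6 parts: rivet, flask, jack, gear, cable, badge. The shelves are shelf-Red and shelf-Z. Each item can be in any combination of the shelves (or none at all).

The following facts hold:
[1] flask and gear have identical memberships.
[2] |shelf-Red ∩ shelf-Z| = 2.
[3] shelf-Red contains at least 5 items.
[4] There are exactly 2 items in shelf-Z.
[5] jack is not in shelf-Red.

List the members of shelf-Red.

shelf-Red = {badge, cable, flask, gear, rivet}

From (5): jack ∉ shelf-Red.
(3): only 5 candidates remain for shelf-Red, so all are in.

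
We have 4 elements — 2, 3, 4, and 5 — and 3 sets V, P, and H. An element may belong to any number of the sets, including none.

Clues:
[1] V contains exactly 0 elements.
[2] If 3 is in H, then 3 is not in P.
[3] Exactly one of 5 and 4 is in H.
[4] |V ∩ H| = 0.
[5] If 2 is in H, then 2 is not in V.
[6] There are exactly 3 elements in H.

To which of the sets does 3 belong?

3: H

(1): V already has 0, so the rest are out.
Suppose 3 ∈ P: no assignment then satisfies all the clues, so 3 ∉ P.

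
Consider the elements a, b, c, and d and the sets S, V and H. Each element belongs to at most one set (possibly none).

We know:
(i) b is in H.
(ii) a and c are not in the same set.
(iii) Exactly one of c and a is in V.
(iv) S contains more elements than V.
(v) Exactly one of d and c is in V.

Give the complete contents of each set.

S = {a, d}; V = {c}; H = {b}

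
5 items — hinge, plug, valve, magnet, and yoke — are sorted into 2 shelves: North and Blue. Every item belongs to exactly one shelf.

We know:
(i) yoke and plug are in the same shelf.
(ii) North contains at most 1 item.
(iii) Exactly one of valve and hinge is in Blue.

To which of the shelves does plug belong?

plug: Blue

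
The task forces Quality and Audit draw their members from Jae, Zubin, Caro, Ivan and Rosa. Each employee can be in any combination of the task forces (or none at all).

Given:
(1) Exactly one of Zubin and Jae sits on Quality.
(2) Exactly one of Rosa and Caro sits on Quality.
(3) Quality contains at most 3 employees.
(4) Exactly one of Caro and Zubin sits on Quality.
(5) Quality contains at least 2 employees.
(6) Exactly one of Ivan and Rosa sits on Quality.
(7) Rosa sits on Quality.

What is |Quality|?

From (7): Rosa ∈ Quality.
(2) (exactly one): Caro ∉ Quality.
(4) (exactly one): Zubin ∈ Quality.
(6) (exactly one): Ivan ∉ Quality.
(1) (exactly one): Jae ∉ Quality.

2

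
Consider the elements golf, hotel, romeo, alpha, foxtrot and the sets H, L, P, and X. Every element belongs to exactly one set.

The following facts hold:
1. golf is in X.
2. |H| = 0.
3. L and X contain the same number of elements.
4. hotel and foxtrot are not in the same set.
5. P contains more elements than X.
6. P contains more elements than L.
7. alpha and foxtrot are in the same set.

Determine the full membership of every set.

H = {}; L = {hotel}; P = {alpha, foxtrot, romeo}; X = {golf}

From (1): golf ∈ X.
(2): H already has 0, so the rest are out.
Suppose hotel ∉ L: no assignment then satisfies all the clues, so hotel ∈ L.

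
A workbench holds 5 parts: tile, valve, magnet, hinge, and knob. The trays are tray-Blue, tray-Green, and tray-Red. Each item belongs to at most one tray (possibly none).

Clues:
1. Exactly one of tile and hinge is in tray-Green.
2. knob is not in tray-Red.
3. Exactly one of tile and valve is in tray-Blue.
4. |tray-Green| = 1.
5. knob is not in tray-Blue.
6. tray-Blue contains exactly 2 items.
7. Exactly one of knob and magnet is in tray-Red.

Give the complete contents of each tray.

tray-Blue = {hinge, valve}; tray-Green = {tile}; tray-Red = {magnet}

From (2): knob ∉ tray-Red.
From (5): knob ∉ tray-Blue.
(7) (exactly one): magnet ∈ tray-Red.
Suppose tile ∈ tray-Blue: no assignment then satisfies all the clues, so tile ∉ tray-Blue.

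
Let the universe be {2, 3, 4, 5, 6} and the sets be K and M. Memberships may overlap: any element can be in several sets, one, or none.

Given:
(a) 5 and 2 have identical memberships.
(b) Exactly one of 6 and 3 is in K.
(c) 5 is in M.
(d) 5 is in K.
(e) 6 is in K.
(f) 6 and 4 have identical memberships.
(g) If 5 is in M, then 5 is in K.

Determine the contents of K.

K = {2, 4, 5, 6}

From (c): 5 ∈ M.
From (d): 5 ∈ K.
From (e): 6 ∈ K.
(a): 2 matches 5: 2 ∈ K.
(a): 2 matches 5: 2 ∈ M.
(b) (exactly one): 3 ∉ K.
(f): 4 matches 6: 4 ∈ K.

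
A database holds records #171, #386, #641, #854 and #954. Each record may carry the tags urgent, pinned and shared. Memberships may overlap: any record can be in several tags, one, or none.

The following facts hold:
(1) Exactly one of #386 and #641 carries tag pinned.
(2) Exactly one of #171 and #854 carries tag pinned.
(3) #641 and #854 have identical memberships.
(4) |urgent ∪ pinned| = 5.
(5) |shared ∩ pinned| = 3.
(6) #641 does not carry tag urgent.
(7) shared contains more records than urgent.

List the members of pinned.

pinned = {#641, #854, #954}

From (6): #641 ∉ urgent.
(3): #854 matches #641: #854 ∉ urgent.
Suppose #171 ∈ pinned: no assignment then satisfies all the clues, so #171 ∉ pinned.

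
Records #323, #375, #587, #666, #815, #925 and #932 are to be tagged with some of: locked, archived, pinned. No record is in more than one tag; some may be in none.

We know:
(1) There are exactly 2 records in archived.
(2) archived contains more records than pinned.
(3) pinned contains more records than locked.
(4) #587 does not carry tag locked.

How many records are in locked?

From (4): #587 ∉ locked.
Suppose #323 ∈ locked: no assignment then satisfies all the clues, so #323 ∉ locked.

0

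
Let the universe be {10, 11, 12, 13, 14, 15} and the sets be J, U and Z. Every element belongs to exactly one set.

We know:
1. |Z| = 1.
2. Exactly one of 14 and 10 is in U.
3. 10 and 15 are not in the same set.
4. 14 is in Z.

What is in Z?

Z = {14}

From (4): 14 ∈ Z.
(1): Z already has 1, so the rest are out.
(2) (exactly one): 10 ∈ U.
(3): 15 ∉ U.
Only one set left: 15 ∈ J.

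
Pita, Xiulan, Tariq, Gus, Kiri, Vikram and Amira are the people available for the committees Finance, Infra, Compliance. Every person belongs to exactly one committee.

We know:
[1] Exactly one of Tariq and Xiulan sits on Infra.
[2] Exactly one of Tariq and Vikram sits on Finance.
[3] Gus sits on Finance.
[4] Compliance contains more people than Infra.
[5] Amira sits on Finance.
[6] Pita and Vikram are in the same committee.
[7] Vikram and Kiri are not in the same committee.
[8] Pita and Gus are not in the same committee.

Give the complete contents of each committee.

Finance = {Amira, Gus, Kiri, Tariq}; Infra = {Xiulan}; Compliance = {Pita, Vikram}

From (3): Gus ∈ Finance.
From (5): Amira ∈ Finance.
(8): Pita ∉ Finance.
(6): Vikram matches Pita: Vikram ∉ Finance.
(2) (exactly one): Tariq ∈ Finance.
(1) (exactly one): Xiulan ∈ Infra.
Suppose Pita ∈ Infra: no assignment then satisfies all the clues, so Pita ∉ Infra.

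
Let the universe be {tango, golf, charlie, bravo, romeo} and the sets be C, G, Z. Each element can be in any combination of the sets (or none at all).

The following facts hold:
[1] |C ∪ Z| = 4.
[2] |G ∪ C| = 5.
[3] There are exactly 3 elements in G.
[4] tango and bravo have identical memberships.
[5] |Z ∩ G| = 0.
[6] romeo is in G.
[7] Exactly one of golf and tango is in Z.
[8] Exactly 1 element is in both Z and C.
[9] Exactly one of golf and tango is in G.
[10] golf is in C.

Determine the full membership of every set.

C = {bravo, charlie, golf, tango}; G = {bravo, romeo, tango}; Z = {golf}

From (6): romeo ∈ G.
From (10): golf ∈ C.
Suppose tango ∉ C: no assignment then satisfies all the clues, so tango ∈ C.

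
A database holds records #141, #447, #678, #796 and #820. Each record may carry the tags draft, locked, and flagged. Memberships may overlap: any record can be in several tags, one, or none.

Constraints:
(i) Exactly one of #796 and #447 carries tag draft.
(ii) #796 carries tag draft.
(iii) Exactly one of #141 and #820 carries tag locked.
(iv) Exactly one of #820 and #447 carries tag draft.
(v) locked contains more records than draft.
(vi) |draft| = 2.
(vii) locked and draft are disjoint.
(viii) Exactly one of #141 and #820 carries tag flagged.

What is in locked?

From (ii): #796 ∈ draft.
(i) (exactly one): #447 ∉ draft.
(iv) (exactly one): #820 ∈ draft.
(vi): draft already has 2, so the rest are out.
(vii) (disjoint): #796 ∉ locked.
(vii) (disjoint): #820 ∉ locked.
(iii) (exactly one): #141 ∈ locked.
Suppose #447 ∉ locked: no assignment then satisfies all the clues, so #447 ∈ locked.

locked = {#141, #447, #678}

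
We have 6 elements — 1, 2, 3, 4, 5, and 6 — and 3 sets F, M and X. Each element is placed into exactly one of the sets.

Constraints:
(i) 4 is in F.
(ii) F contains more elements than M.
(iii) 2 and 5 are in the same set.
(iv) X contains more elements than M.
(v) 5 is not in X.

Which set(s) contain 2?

2: F

From (i): 4 ∈ F.
From (v): 5 ∉ X.
(iii): 2 matches 5: 2 ∉ X.
Suppose 2 ∉ F: no assignment then satisfies all the clues, so 2 ∈ F.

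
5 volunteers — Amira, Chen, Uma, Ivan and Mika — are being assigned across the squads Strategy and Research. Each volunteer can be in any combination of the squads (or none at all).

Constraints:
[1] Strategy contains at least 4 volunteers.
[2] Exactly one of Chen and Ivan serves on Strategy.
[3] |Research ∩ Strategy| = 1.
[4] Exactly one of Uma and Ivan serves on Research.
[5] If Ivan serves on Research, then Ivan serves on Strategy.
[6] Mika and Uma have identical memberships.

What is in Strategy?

Strategy = {Amira, Ivan, Mika, Uma}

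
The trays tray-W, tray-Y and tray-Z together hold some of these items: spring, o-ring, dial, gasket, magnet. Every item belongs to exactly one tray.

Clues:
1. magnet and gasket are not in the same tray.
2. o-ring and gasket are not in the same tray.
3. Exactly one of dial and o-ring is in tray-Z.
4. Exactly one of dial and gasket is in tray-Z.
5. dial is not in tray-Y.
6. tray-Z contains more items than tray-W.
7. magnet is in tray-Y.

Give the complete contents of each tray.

tray-W = {gasket}; tray-Y = {magnet, o-ring}; tray-Z = {dial, spring}

From (5): dial ∉ tray-Y.
From (7): magnet ∈ tray-Y.
(1): gasket ∉ tray-Y.
Suppose spring ∈ tray-W: no assignment then satisfies all the clues, so spring ∉ tray-W.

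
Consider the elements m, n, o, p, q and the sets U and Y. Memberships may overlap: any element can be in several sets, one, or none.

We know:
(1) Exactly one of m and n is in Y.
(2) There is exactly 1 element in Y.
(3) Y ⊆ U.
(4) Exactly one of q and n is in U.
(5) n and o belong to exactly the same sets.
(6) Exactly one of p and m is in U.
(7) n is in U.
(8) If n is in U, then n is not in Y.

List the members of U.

U = {m, n, o}

From (7): n ∈ U.
(4) (exactly one): q ∉ U.
(5): o matches n: o ∈ U.
(8): n ∉ Y.
(1) (exactly one): m ∈ Y.
(2): Y already has 1, so the rest are out.
(3) with m ∈ Y: m ∈ U.
(6) (exactly one): p ∉ U.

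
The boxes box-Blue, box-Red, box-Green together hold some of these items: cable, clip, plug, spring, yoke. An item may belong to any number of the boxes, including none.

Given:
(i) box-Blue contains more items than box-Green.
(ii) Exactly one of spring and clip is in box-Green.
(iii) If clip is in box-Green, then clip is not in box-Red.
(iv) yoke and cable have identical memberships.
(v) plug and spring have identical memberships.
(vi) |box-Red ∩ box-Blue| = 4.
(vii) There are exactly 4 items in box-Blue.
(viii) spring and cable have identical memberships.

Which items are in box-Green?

box-Green = {clip}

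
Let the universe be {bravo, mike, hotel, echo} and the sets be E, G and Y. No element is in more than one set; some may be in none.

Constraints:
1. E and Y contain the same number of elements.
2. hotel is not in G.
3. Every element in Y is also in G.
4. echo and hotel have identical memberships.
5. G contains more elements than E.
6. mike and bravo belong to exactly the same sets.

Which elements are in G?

G = {bravo, mike}

From (2): hotel ∉ G.
(3) contrapositive: hotel ∉ Y.
(4): echo matches hotel: echo ∉ G.
(4): echo matches hotel: echo ∉ Y.
Suppose bravo ∉ G: no assignment then satisfies all the clues, so bravo ∈ G.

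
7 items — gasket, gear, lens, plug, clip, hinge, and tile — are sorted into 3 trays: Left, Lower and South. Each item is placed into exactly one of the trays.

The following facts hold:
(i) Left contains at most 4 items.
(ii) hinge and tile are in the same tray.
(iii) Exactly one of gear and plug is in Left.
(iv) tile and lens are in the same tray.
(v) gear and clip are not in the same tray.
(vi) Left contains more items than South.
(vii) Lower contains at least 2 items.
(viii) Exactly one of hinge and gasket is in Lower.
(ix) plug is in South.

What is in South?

South = {plug}

From (ix): plug ∈ South.
(iii) (exactly one): gear ∈ Left.
(v): clip ∉ Left.
Suppose gasket ∈ South: no assignment then satisfies all the clues, so gasket ∉ South.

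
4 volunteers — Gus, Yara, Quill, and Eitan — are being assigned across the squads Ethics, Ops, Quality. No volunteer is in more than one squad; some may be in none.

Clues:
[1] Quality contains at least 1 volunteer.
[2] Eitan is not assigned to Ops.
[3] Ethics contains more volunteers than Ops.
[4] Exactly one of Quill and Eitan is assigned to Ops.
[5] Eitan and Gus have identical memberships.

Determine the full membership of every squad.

Ethics = {Eitan, Gus}; Ops = {Quill}; Quality = {Yara}

From (2): Eitan ∉ Ops.
(4) (exactly one): Quill ∈ Ops.
(5): Gus matches Eitan: Gus ∉ Ops.
Suppose Gus ∉ Ethics: no assignment then satisfies all the clues, so Gus ∈ Ethics.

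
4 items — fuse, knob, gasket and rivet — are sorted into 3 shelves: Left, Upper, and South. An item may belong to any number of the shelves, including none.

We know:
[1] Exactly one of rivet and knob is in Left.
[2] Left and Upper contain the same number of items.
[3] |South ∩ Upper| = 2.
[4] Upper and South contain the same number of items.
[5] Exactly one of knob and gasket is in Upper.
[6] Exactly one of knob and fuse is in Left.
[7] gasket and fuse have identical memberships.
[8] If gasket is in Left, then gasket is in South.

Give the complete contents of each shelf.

Left = {fuse, gasket, rivet}; Upper = {fuse, gasket, rivet}; South = {fuse, gasket, knob}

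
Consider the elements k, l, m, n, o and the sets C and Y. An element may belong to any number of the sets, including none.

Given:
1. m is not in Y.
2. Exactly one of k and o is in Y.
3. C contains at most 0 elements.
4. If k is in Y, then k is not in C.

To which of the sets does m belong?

From (1): m ∉ Y.
(3): C already has 0, so the rest are out.

m: none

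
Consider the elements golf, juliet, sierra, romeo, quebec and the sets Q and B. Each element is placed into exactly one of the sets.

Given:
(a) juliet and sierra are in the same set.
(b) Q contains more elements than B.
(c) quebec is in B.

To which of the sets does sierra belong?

sierra: Q

From (c): quebec ∈ B.
Suppose sierra ∉ Q: no assignment then satisfies all the clues, so sierra ∈ Q.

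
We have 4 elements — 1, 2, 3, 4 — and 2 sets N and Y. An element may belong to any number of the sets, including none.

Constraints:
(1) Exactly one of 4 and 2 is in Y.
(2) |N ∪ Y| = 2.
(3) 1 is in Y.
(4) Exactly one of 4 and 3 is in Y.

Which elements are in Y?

Y = {1, 4}

From (3): 1 ∈ Y.
Suppose 2 ∈ Y: no assignment then satisfies all the clues, so 2 ∉ Y.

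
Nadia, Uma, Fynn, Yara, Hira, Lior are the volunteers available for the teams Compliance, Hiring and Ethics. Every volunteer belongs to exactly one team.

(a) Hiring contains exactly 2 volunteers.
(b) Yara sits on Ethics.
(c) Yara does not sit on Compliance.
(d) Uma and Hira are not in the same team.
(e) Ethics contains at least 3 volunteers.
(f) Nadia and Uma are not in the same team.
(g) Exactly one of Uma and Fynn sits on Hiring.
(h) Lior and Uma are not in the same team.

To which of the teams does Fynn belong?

Fynn: Hiring

From (b): Yara ∈ Ethics.
Suppose Fynn ∈ Compliance: no assignment then satisfies all the clues, so Fynn ∉ Compliance.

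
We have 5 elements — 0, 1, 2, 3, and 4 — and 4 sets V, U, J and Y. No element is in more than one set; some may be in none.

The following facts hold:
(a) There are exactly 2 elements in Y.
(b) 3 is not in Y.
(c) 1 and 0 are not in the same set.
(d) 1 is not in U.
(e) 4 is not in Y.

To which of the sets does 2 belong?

2: Y

From (b): 3 ∉ Y.
From (d): 1 ∉ U.
From (e): 4 ∉ Y.
Suppose 2 ∈ V: no assignment then satisfies all the clues, so 2 ∉ V.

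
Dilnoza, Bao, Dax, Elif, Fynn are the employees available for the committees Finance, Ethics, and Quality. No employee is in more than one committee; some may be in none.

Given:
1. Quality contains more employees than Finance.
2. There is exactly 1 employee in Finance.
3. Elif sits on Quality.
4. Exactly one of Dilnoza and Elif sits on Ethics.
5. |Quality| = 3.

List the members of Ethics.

Ethics = {Dilnoza}

From (3): Elif ∈ Quality.
(4) (exactly one): Dilnoza ∈ Ethics.
Suppose Bao ∈ Ethics: no assignment then satisfies all the clues, so Bao ∉ Ethics.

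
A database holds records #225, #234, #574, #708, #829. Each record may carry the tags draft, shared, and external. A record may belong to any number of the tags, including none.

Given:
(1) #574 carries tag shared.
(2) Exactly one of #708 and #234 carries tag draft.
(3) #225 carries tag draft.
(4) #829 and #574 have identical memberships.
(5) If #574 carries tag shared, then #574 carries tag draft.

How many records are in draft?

4

From (1): #574 ∈ shared.
From (3): #225 ∈ draft.
(4): #829 matches #574: #829 ∈ shared.
(5): #574 ∈ draft.
(4): #829 matches #574: #829 ∈ draft.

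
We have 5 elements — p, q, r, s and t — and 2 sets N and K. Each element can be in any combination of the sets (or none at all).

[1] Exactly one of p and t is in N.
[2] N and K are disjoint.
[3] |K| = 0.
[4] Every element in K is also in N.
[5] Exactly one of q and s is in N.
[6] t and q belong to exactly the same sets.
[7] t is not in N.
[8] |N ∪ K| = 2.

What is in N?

N = {p, s}

From (7): t ∉ N.
(1) (exactly one): p ∈ N.
(2) (disjoint): p ∉ K.
(3): K already has 0, so the rest are out.
(6): q matches t: q ∉ N.
(5) (exactly one): s ∈ N.
Suppose r ∈ N: no assignment then satisfies all the clues, so r ∉ N.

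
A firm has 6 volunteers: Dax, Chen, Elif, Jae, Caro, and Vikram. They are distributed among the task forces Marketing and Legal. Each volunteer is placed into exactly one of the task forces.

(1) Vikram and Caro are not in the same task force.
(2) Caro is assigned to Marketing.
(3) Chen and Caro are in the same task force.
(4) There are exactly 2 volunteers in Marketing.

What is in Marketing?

Marketing = {Caro, Chen}

From (2): Caro ∈ Marketing.
(1): Vikram ∉ Marketing.
(3): Chen matches Caro: Chen ∈ Marketing.
(4): Marketing already has 2, so the rest are out.
Only one task force left: Dax ∈ Legal.
Only one task force left: Elif ∈ Legal.
Only one task force left: Jae ∈ Legal.
Only one task force left: Vikram ∈ Legal.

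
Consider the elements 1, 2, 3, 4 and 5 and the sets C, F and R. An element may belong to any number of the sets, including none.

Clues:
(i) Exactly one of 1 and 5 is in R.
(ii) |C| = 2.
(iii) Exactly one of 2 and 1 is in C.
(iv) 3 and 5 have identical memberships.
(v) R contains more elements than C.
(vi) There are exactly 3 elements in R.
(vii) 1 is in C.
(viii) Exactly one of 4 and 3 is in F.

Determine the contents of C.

C = {1, 4}

From (vii): 1 ∈ C.
(iii) (exactly one): 2 ∉ C.
Suppose 3 ∈ C: no assignment then satisfies all the clues, so 3 ∉ C.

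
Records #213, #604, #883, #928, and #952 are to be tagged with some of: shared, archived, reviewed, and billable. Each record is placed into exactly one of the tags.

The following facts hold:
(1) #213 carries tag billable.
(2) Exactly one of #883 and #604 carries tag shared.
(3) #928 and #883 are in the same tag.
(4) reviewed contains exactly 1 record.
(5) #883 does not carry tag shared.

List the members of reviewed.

reviewed = {#952}

From (1): #213 ∈ billable.
From (5): #883 ∉ shared.
(2) (exactly one): #604 ∈ shared.
(3): #928 matches #883: #928 ∉ shared.
Suppose #883 ∈ reviewed: no assignment then satisfies all the clues, so #883 ∉ reviewed.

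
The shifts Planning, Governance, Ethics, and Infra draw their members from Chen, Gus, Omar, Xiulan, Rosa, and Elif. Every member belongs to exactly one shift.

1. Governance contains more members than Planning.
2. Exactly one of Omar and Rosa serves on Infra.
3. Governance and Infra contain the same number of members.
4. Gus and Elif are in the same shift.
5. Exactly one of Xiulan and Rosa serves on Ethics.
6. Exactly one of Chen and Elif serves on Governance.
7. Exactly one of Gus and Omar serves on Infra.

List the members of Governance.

Governance = {Elif, Gus}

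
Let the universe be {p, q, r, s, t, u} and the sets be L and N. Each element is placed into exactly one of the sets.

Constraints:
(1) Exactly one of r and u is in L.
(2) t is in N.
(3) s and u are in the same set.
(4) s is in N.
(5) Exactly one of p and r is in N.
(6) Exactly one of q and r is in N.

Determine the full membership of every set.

From (2): t ∈ N.
From (4): s ∈ N.
(3): u matches s: u ∉ L.
(3): u matches s: u ∈ N.
(1) (exactly one): r ∈ L.
(5) (exactly one): p ∈ N.
(6) (exactly one): q ∈ N.

L = {r}; N = {p, q, s, t, u}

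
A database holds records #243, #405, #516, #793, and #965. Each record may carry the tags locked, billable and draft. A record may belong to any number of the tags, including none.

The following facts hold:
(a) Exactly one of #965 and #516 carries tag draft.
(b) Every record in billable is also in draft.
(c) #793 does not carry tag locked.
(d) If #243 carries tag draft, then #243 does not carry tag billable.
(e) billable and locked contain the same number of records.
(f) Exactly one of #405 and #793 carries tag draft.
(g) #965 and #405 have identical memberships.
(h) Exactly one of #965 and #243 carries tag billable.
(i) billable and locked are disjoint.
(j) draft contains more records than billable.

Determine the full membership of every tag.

locked = {#243, #516}; billable = {#405, #965}; draft = {#243, #405, #965}

From (c): #793 ∉ locked.
Suppose #243 ∉ locked: no assignment then satisfies all the clues, so #243 ∈ locked.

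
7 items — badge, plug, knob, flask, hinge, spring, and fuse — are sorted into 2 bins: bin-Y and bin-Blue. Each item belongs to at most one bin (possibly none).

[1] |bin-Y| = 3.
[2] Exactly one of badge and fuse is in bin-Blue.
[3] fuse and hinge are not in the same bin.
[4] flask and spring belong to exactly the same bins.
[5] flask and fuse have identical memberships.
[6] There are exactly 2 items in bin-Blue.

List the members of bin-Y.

bin-Y = {flask, fuse, spring}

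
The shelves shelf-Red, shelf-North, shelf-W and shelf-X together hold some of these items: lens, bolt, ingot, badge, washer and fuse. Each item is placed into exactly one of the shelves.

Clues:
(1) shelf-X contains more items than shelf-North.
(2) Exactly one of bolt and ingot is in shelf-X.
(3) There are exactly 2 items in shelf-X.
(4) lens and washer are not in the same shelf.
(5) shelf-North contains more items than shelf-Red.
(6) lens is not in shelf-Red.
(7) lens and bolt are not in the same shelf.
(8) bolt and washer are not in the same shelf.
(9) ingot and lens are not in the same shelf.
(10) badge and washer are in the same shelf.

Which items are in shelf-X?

From (6): lens ∉ shelf-Red.
Suppose lens ∈ shelf-X: no assignment then satisfies all the clues, so lens ∉ shelf-X.

shelf-X = {bolt, fuse}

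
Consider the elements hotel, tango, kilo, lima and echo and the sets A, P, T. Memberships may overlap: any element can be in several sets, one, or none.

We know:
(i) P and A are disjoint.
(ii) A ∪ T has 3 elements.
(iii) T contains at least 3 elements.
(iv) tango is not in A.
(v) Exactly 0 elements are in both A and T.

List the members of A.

A = {}

From (iv): tango ∉ A.
Suppose hotel ∈ A: no assignment then satisfies all the clues, so hotel ∉ A.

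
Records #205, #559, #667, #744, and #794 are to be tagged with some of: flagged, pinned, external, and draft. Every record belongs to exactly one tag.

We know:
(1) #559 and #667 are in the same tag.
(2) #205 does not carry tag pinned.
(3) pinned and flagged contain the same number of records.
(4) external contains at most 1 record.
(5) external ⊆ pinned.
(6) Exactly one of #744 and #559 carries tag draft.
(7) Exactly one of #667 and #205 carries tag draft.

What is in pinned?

From (2): #205 ∉ pinned.
(5) contrapositive: #205 ∉ external.
Suppose #559 ∈ pinned: no assignment then satisfies all the clues, so #559 ∉ pinned.

pinned = {#744}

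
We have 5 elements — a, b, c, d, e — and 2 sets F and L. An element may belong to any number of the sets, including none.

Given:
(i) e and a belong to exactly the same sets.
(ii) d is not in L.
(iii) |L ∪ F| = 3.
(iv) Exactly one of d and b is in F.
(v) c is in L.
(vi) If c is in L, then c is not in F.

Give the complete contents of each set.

From (ii): d ∉ L.
From (v): c ∈ L.
(vi): c ∉ F.
Suppose a ∈ F: no assignment then satisfies all the clues, so a ∉ F.

F = {d}; L = {b, c}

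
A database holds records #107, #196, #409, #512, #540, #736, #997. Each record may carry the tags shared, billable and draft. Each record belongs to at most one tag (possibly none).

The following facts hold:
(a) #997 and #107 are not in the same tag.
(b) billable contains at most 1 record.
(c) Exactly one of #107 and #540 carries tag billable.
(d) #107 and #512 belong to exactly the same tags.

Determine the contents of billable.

billable = {#540}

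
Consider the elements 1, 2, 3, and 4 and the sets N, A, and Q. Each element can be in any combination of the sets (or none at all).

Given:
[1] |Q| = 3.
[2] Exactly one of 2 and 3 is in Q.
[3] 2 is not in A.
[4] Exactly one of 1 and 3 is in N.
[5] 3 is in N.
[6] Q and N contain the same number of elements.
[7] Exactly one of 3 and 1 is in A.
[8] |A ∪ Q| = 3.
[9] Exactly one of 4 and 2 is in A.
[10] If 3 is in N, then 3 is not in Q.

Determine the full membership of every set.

N = {2, 3, 4}; A = {1, 4}; Q = {1, 2, 4}

From (3): 2 ∉ A.
From (5): 3 ∈ N.
(4) (exactly one): 1 ∉ N.
(9) (exactly one): 4 ∈ A.
(10): 3 ∉ Q.
(1): only 3 candidates remain for Q, so all are in.
Suppose 1 ∉ A: no assignment then satisfies all the clues, so 1 ∈ A.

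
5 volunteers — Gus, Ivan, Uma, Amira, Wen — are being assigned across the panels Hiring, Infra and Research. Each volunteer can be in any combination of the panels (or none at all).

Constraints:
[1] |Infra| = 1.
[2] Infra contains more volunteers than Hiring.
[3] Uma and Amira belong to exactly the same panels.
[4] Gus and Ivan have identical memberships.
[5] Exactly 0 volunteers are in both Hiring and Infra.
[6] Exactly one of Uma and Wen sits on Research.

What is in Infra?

Infra = {Wen}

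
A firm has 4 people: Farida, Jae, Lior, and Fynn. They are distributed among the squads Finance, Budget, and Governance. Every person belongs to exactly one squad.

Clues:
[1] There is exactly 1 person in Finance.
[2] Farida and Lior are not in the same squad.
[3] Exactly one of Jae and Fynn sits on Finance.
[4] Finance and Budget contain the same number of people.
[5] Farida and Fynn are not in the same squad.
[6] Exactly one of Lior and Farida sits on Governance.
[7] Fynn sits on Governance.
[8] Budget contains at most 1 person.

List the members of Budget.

Budget = {Farida}

From (7): Fynn ∈ Governance.
(3) (exactly one): Jae ∈ Finance.
(5): Farida ∉ Governance.
(6) (exactly one): Lior ∈ Governance.
(1): Finance already has 1, so the rest are out.
Only one squad left: Farida ∈ Budget.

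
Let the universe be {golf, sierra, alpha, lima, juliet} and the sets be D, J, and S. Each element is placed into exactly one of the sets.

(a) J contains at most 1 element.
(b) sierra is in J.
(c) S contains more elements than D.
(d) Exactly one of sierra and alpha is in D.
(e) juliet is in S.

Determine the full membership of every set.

D = {alpha}; J = {sierra}; S = {golf, juliet, lima}

From (b): sierra ∈ J.
From (e): juliet ∈ S.
(a): J already has 1, so the rest are out.
(d) (exactly one): alpha ∈ D.
Suppose golf ∈ D: no assignment then satisfies all the clues, so golf ∉ D.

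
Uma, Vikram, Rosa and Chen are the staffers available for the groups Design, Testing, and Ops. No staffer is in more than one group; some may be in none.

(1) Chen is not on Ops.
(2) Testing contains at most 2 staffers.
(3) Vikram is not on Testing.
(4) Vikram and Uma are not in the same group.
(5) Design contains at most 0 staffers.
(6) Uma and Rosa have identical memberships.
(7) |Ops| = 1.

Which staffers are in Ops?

From (1): Chen ∉ Ops.
From (3): Vikram ∉ Testing.
(5): Design already has 0, so the rest are out.
Suppose Uma ∈ Ops: no assignment then satisfies all the clues, so Uma ∉ Ops.

Ops = {Vikram}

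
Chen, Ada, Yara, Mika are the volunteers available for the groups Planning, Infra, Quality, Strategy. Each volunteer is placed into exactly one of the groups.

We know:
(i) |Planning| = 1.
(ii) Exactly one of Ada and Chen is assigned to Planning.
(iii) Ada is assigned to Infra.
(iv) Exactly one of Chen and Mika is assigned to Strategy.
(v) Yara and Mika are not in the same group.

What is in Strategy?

Strategy = {Mika}

From (iii): Ada ∈ Infra.
(ii) (exactly one): Chen ∈ Planning.
(iv) (exactly one): Mika ∈ Strategy.
(v): Yara ∉ Strategy.
(i): Planning already has 1, so the rest are out.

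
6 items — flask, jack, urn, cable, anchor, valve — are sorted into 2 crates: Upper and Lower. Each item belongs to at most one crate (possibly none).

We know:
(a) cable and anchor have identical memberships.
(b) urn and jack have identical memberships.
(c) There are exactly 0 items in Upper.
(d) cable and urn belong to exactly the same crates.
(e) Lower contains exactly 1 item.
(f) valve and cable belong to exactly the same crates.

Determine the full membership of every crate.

Upper = {}; Lower = {flask}

(c): Upper already has 0, so the rest are out.
Suppose flask ∉ Lower: no assignment then satisfies all the clues, so flask ∈ Lower.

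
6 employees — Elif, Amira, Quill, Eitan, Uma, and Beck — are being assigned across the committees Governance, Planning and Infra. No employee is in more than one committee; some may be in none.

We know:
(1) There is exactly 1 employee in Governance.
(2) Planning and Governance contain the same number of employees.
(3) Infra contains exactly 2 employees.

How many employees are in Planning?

1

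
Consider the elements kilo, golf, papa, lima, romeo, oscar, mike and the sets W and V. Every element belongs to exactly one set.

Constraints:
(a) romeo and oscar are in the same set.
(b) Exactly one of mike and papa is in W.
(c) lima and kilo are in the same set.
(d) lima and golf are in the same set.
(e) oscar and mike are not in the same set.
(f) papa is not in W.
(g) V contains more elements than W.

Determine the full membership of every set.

From (f): papa ∉ W.
(b) (exactly one): mike ∈ W.
(e): oscar ∉ W.
Only one set left: papa ∈ V.
Only one set left: oscar ∈ V.
(a): romeo matches oscar: romeo ∉ W.
(a): romeo matches oscar: romeo ∈ V.
Suppose kilo ∈ W: no assignment then satisfies all the clues, so kilo ∉ W.

W = {mike}; V = {golf, kilo, lima, oscar, papa, romeo}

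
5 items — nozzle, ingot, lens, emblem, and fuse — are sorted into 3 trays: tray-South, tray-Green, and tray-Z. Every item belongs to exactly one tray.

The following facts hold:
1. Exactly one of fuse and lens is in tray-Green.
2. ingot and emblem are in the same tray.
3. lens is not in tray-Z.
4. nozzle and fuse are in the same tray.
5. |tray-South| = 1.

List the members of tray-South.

tray-South = {lens}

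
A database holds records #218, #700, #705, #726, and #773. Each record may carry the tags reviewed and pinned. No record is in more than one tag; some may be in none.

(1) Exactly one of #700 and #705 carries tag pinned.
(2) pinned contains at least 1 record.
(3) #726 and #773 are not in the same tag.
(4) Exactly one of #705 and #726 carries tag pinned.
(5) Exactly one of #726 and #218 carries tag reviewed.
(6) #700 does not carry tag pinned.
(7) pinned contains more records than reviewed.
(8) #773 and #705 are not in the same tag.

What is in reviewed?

reviewed = {#726}

From (6): #700 ∉ pinned.
(1) (exactly one): #705 ∈ pinned.
(4) (exactly one): #726 ∉ pinned.
(8): #773 ∉ pinned.
Suppose #218 ∈ reviewed: no assignment then satisfies all the clues, so #218 ∉ reviewed.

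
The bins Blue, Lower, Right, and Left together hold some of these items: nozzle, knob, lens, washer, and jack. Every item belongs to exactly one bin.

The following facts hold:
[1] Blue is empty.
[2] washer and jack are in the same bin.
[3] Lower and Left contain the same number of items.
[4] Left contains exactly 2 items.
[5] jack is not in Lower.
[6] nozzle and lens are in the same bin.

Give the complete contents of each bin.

Blue = {}; Lower = {lens, nozzle}; Right = {knob}; Left = {jack, washer}

From (5): jack ∉ Lower.
(1): Blue already has 0, so the rest are out.
(2): washer matches jack: washer ∉ Lower.
Suppose nozzle ∉ Lower: no assignment then satisfies all the clues, so nozzle ∈ Lower.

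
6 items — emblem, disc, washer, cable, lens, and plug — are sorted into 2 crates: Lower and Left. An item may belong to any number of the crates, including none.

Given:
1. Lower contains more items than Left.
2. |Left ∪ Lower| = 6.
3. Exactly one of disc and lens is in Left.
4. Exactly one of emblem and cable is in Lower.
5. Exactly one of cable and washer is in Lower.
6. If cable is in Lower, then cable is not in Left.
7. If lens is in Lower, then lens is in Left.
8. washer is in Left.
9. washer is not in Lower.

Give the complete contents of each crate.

Lower = {cable, disc, lens, plug}; Left = {emblem, lens, washer}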